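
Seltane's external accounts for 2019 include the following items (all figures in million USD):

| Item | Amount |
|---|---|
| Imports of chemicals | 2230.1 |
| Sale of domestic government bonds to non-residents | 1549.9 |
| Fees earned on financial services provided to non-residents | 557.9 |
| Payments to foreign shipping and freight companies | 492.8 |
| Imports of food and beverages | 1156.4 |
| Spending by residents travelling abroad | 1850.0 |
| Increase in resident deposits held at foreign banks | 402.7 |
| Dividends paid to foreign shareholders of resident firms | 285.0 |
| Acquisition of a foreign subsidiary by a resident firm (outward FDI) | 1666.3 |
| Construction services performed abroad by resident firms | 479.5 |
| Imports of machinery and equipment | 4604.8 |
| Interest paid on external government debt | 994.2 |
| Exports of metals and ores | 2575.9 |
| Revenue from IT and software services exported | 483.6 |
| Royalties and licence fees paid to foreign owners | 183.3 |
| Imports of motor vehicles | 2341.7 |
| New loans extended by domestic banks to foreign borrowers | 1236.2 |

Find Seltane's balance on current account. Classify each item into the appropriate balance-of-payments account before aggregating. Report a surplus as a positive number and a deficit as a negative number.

-10041.4

Goods: 2575.9 - 1156.4 - 2341.7 - 4604.8 - 2230.1 = -7757.1
Services: 483.6 - 183.3 - 492.8 - 1850.0 + 479.5 + 557.9 = -1005.1
Primary income: -285.0 - 994.2 = -1279.2
Current account = (-7757.1) + (-1005.1) + (-1279.2) = -10041.4
(Excluded from the current account — financial account: sale of domestic government bonds to non-residents 1549.9, increase in resident deposits held at foreign banks 402.7, acquisition of a foreign subsidiary by a resident firm (outward FDI) 1666.3, new loans extended by domestic banks to foreign borrowers 1236.2.)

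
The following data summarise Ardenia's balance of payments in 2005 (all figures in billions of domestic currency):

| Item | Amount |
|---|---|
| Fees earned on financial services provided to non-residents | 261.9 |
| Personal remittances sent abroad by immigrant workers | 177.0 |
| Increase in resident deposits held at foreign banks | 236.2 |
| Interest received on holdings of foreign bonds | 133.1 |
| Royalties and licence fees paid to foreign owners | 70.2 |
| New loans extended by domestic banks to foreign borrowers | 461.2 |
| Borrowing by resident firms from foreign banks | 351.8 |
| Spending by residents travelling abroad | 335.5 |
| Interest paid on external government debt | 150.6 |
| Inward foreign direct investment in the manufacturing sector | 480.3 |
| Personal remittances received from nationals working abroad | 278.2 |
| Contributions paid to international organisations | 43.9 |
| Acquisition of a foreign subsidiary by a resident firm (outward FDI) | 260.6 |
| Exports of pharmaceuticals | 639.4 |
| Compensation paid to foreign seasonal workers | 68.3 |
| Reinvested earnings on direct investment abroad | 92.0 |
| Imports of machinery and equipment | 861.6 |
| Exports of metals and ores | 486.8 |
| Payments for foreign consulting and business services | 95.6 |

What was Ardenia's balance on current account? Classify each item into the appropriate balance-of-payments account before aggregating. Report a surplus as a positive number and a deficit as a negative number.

Goods: 639.4 + 486.8 - 861.6 = 264.6
Services: -70.2 + 261.9 - 335.5 - 95.6 = -239.4
Primary income: -150.6 + 92.0 + 133.1 - 68.3 = 6.2
Secondary income: -43.9 + 278.2 - 177.0 = 57.3
Current account = 264.6 + (-239.4) + 6.2 + 57.3 = 88.7
(Excluded from the current account — financial account: increase in resident deposits held at foreign banks 236.2, new loans extended by domestic banks to foreign borrowers 461.2, borrowing by resident firms from foreign banks 351.8, inward foreign direct investment in the manufacturing sector 480.3, acquisition of a foreign subsidiary by a resident firm (outward FDI) 260.6.)

88.7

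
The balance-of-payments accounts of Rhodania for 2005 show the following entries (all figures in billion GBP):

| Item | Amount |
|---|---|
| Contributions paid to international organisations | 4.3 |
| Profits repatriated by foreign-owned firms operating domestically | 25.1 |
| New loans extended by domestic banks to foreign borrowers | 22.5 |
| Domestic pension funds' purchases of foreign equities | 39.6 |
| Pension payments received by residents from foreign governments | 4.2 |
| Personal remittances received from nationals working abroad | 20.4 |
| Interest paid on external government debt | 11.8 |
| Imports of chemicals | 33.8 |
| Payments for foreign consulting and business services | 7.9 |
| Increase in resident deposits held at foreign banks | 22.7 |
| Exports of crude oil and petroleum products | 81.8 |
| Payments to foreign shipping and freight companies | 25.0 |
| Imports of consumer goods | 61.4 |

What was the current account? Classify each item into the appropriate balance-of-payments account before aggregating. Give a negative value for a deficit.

-62.9

Goods: 81.8 - 61.4 - 33.8 = -13.4
Services: -25.0 - 7.9 = -32.9
Primary income: -11.8 - 25.1 = -36.9
Secondary income: 20.4 - 4.3 + 4.2 = 20.3
Current account = (-13.4) + (-32.9) + (-36.9) + 20.3 = -62.9
(Excluded from the current account — financial account: new loans extended by domestic banks to foreign borrowers 22.5, domestic pension funds' purchases of foreign equities 39.6, increase in resident deposits held at foreign banks 22.7.)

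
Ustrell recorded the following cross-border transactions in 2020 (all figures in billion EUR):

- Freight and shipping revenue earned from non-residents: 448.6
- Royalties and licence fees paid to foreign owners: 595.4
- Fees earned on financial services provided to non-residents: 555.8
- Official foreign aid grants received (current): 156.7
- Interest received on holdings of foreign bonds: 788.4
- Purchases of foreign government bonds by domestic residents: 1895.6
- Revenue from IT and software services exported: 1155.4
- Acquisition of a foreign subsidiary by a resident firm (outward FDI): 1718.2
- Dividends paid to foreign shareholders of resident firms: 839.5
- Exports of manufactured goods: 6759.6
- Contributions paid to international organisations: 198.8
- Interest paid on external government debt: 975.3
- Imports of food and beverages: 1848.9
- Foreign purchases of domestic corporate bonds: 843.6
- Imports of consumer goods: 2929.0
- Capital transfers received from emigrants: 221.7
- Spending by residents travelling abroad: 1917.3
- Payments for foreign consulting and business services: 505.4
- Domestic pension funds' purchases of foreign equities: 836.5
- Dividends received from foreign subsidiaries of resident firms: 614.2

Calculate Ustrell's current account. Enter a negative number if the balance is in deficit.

669.1

Goods: -2929.0 + 6759.6 - 1848.9 = 1981.7
Services: -505.4 - 1917.3 + 1155.4 + 555.8 + 448.6 - 595.4 = -858.3
Primary income: -839.5 + 614.2 + 788.4 - 975.3 = -412.2
Secondary income: 156.7 - 198.8 = -42.1
Current account = 1981.7 + (-858.3) + (-412.2) + (-42.1) = 669.1
(Excluded from the current account — financial account: purchases of foreign government bonds by domestic residents 1895.6, acquisition of a foreign subsidiary by a resident firm (outward FDI) 1718.2, foreign purchases of domestic corporate bonds 843.6, domestic pension funds' purchases of foreign equities 836.5; capital account: capital transfers received from emigrants 221.7.)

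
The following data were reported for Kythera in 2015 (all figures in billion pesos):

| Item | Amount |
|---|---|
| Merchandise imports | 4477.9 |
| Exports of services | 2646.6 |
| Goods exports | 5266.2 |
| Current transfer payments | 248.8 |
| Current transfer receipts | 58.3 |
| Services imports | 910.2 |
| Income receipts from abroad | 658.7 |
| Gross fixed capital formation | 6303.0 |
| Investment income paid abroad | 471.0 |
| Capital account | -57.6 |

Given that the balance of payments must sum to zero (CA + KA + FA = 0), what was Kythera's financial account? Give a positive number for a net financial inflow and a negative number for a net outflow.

-2464.3

Goods balance = 5266.2 - 4477.9 = 788.3
Services balance = 2646.6 - 910.2 = 1736.4
Trade balance (goods + services) = 788.3 + 1736.4 = 2524.7
Net primary income = 658.7 - 471.0 = 187.7
Net secondary income = 58.3 - 248.8 = -190.5
Current account = 2524.7 + 187.7 + (-190.5) = 2521.9
Financial account = -(2521.9 + (-57.6)) = -2464.3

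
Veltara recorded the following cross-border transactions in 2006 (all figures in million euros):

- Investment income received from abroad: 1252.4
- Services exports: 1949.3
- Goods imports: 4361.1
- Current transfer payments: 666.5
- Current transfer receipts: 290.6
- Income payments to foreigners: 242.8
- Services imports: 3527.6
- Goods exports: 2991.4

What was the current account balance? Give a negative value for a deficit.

Goods balance = 2991.4 - 4361.1 = -1369.7
Services balance = 1949.3 - 3527.6 = -1578.3
Trade balance (goods + services) = -1369.7 + (-1578.3) = -2948.0
Net primary income = 1252.4 - 242.8 = 1009.6
Net secondary income = 290.6 - 666.5 = -375.9
Current account = -2948.0 + 1009.6 + (-375.9) = -2314.3

-2314.3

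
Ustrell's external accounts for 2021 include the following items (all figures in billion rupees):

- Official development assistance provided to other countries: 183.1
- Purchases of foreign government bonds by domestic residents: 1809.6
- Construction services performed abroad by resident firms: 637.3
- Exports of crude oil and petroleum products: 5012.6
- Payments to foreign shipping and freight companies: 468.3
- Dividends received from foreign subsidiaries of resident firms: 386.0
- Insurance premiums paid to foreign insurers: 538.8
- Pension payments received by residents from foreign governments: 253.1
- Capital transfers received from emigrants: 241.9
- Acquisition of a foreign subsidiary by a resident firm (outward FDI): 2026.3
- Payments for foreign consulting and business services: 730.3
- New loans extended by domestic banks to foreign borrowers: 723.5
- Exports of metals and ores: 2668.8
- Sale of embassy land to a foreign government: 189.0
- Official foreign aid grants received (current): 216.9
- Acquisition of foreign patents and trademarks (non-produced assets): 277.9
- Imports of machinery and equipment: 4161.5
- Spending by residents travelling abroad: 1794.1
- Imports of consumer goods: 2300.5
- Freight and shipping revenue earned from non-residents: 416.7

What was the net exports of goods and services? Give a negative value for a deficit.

Goods: 5012.6 - 2300.5 + 2668.8 - 4161.5 = 1219.4
Services: -468.3 + 637.3 - 730.3 - 538.8 - 1794.1 + 416.7 = -2477.5
Trade balance = 1219.4 + (-2477.5) = -1258.1
(Excluded from the trade balance — secondary income: official development assistance provided to other countries 183.1, pension payments received by residents from foreign governments 253.1, official foreign aid grants received (current) 216.9; financial account: purchases of foreign government bonds by domestic residents 1809.6, acquisition of a foreign subsidiary by a resident firm (outward FDI) 2026.3, new loans extended by domestic banks to foreign borrowers 723.5; primary income: dividends received from foreign subsidiaries of resident firms 386.0; capital account: capital transfers received from emigrants 241.9, sale of embassy land to a foreign government 189.0, acquisition of foreign patents and trademarks (non-produced assets) 277.9.)

-1258.1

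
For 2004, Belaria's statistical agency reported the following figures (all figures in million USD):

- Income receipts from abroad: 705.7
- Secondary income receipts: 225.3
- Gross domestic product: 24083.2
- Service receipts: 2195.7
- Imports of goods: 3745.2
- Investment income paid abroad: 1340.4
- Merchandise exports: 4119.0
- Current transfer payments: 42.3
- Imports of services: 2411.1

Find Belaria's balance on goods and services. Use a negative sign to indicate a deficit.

158.4

Goods balance = 4119.0 - 3745.2 = 373.8
Services balance = 2195.7 - 2411.1 = -215.4
Trade balance (goods + services) = 373.8 + (-215.4) = 158.4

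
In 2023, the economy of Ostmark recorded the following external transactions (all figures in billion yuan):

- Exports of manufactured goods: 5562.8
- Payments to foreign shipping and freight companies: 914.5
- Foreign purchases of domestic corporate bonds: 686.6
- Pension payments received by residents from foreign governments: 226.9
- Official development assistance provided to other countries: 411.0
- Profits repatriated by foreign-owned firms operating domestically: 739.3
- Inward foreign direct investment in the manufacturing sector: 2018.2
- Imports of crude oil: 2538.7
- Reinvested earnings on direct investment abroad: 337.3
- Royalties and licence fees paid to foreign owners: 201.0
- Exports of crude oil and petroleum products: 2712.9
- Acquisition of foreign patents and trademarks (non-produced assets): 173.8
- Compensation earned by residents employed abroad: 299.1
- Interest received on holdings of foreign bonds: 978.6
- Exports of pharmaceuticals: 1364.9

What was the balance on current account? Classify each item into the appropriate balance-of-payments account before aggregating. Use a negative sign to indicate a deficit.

6678.0

Goods: 2712.9 - 2538.7 + 1364.9 + 5562.8 = 7101.9
Services: -914.5 - 201.0 = -1115.5
Primary income: 299.1 - 739.3 + 978.6 + 337.3 = 875.7
Secondary income: -411.0 + 226.9 = -184.1
Current account = 7101.9 + (-1115.5) + 875.7 + (-184.1) = 6678.0
(Excluded from the current account — financial account: foreign purchases of domestic corporate bonds 686.6, inward foreign direct investment in the manufacturing sector 2018.2; capital account: acquisition of foreign patents and trademarks (non-produced assets) 173.8.)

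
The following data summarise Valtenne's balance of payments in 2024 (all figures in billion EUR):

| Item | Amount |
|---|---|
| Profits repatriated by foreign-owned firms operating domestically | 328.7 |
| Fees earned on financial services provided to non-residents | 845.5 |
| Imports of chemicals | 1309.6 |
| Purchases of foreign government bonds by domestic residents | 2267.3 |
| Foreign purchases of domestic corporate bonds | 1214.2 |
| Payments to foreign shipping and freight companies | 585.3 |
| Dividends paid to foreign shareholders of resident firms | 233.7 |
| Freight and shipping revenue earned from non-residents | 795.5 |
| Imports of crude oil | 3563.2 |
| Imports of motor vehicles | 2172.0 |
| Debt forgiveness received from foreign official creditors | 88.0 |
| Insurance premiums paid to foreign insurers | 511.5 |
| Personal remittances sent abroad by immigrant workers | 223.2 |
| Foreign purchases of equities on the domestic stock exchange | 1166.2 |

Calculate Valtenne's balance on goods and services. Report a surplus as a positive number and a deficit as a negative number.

Goods: -3563.2 - 2172.0 - 1309.6 = -7044.8
Services: 795.5 + 845.5 - 585.3 - 511.5 = 544.2
Trade balance = -7044.8 + 544.2 = -6500.6
(Excluded from the trade balance — primary income: profits repatriated by foreign-owned firms operating domestically 328.7, dividends paid to foreign shareholders of resident firms 233.7; financial account: purchases of foreign government bonds by domestic residents 2267.3, foreign purchases of domestic corporate bonds 1214.2, foreign purchases of equities on the domestic stock exchange 1166.2; capital account: debt forgiveness received from foreign official creditors 88.0; secondary income: personal remittances sent abroad by immigrant workers 223.2.)

-6500.6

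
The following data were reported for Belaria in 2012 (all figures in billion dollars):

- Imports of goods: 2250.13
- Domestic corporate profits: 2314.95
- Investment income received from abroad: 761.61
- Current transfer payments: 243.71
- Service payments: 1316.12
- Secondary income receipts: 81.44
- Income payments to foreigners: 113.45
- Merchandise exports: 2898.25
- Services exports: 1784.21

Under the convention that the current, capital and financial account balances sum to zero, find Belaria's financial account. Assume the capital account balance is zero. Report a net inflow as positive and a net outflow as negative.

Goods balance = 2898.25 - 2250.13 = 648.12
Services balance = 1784.21 - 1316.12 = 468.09
Trade balance (goods + services) = 648.12 + 468.09 = 1116.21
Net primary income = 761.61 - 113.45 = 648.16
Net secondary income = 81.44 - 243.71 = -162.27
Current account = 1116.21 + 648.16 + (-162.27) = 1602.10
Financial account = -(1602.10) = -1602.10

-1602.10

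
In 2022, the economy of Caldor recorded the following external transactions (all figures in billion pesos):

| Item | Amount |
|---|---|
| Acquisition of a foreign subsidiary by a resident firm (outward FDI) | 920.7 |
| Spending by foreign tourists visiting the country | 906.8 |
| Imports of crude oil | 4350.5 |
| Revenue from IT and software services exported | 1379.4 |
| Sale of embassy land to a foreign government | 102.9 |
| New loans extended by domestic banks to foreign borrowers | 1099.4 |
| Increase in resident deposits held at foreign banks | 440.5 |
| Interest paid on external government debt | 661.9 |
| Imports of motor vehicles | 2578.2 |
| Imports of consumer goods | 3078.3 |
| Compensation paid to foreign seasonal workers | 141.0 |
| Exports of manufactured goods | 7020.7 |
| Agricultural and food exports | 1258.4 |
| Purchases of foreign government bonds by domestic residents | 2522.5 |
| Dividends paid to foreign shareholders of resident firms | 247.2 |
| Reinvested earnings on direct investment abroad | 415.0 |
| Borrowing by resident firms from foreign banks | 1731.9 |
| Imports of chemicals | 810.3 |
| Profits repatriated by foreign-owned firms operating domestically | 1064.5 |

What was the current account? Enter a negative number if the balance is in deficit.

Goods: -4350.5 - 810.3 + 7020.7 - 2578.2 - 3078.3 + 1258.4 = -2538.2
Services: 1379.4 + 906.8 = 2286.2
Primary income: -247.2 - 661.9 + 415.0 - 1064.5 - 141.0 = -1699.6
Current account = (-2538.2) + 2286.2 + (-1699.6) = -1951.6
(Excluded from the current account — financial account: acquisition of a foreign subsidiary by a resident firm (outward FDI) 920.7, new loans extended by domestic banks to foreign borrowers 1099.4, increase in resident deposits held at foreign banks 440.5, purchases of foreign government bonds by domestic residents 2522.5, borrowing by resident firms from foreign banks 1731.9; capital account: sale of embassy land to a foreign government 102.9.)

-1951.6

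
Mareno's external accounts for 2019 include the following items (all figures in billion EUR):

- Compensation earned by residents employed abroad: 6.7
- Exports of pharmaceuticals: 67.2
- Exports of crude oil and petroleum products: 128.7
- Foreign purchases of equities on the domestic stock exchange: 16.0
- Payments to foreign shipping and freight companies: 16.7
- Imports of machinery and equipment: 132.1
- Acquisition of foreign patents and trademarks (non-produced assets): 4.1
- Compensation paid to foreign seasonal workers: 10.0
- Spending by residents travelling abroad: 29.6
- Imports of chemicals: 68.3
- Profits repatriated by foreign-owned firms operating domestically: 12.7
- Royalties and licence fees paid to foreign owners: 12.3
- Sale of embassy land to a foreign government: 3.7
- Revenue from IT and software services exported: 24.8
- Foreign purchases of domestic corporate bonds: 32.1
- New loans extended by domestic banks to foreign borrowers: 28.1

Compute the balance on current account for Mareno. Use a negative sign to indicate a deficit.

Goods: 67.2 + 128.7 - 132.1 - 68.3 = -4.5
Services: -16.7 - 29.6 - 12.3 + 24.8 = -33.8
Primary income: -10.0 + 6.7 - 12.7 = -16.0
Current account = (-4.5) + (-33.8) + (-16.0) = -54.3
(Excluded from the current account — financial account: foreign purchases of equities on the domestic stock exchange 16.0, foreign purchases of domestic corporate bonds 32.1, new loans extended by domestic banks to foreign borrowers 28.1; capital account: acquisition of foreign patents and trademarks (non-produced assets) 4.1, sale of embassy land to a foreign government 3.7.)

-54.3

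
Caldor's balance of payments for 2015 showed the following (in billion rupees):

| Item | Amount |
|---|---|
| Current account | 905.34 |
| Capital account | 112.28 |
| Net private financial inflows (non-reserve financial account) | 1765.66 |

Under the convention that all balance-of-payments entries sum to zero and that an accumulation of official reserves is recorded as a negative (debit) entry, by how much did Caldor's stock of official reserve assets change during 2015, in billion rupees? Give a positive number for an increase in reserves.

2783.28

Official reserve transactions balance = -(905.34 + 112.28 + 1765.66) = -2783.28
An accumulation of reserves is recorded as a debit (negative entry), so the change in the stock of reserves is the negative of that balance.
Change in official reserves = -(-2783.28) = 2783.28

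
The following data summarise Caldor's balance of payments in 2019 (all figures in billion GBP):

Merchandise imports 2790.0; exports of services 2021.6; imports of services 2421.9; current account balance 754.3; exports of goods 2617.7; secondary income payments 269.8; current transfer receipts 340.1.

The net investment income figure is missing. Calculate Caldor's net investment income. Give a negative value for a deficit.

1256.6

Current account = goods balance + services balance + net primary income + net secondary income
Sum of the known components = -502.3
Net investment income = CA - (known components) = 754.3 - (-502.3) = 1256.6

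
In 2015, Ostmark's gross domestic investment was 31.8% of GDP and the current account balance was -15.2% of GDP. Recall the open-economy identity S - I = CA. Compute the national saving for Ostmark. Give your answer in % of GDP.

16.6

S - I = CA (net lending to the rest of the world).
S = I + CA = 31.8 + (-15.2) = 16.6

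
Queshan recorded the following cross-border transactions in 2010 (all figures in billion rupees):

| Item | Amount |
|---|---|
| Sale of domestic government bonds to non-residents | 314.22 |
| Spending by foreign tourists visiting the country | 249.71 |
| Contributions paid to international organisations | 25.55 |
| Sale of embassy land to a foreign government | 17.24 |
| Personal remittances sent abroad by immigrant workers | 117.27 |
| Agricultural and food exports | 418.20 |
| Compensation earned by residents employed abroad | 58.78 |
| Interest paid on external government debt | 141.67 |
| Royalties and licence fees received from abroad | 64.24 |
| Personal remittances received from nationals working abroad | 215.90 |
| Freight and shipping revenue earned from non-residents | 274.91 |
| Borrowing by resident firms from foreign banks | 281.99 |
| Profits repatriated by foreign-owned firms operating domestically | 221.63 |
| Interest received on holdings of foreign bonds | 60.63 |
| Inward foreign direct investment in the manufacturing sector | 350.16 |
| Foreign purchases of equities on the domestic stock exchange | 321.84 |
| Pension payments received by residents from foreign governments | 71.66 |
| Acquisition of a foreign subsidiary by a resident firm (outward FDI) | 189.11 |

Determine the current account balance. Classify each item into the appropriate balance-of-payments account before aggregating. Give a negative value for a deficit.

907.91

Goods: 418.20
Services: 274.91 + 64.24 + 249.71 = 588.86
Primary income: -221.63 + 60.63 + 58.78 - 141.67 = -243.89
Secondary income: 71.66 - 117.27 - 25.55 + 215.90 = 144.74
Current account = 418.20 + 588.86 + (-243.89) + 144.74 = 907.91
(Excluded from the current account — financial account: sale of domestic government bonds to non-residents 314.22, borrowing by resident firms from foreign banks 281.99, inward foreign direct investment in the manufacturing sector 350.16, foreign purchases of equities on the domestic stock exchange 321.84, acquisition of a foreign subsidiary by a resident firm (outward FDI) 189.11; capital account: sale of embassy land to a foreign government 17.24.)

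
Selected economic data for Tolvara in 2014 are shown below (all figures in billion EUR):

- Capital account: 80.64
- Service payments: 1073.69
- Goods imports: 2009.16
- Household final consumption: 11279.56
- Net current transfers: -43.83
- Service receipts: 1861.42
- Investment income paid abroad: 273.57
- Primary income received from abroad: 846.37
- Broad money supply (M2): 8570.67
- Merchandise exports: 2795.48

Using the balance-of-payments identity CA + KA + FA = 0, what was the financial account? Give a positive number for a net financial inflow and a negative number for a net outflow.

-2183.66

Goods balance = 2795.48 - 2009.16 = 786.32
Services balance = 1861.42 - 1073.69 = 787.73
Trade balance (goods + services) = 786.32 + 787.73 = 1574.05
Net primary income = 846.37 - 273.57 = 572.80
Net secondary income = -43.83
Current account = 1574.05 + 572.80 + (-43.83) = 2103.02
Financial account = -(2103.02 + 80.64) = -2183.66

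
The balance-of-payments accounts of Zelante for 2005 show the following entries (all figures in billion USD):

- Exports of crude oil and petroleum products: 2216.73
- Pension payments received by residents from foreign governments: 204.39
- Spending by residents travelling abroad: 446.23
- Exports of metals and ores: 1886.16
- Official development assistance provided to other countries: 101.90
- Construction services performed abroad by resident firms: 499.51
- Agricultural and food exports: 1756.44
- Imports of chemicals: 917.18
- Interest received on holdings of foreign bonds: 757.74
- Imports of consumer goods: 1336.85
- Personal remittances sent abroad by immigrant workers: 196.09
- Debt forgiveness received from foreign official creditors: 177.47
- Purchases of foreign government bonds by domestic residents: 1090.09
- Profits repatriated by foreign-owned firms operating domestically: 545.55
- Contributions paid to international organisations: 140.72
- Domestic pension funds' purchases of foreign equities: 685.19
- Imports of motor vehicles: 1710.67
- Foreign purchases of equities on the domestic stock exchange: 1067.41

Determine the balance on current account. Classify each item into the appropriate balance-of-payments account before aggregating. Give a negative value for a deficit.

1925.78

Goods: -1710.67 + 1756.44 + 1886.16 + 2216.73 - 917.18 - 1336.85 = 1894.63
Services: 499.51 - 446.23 = 53.28
Primary income: -545.55 + 757.74 = 212.19
Secondary income: -140.72 - 196.09 - 101.90 + 204.39 = -234.32
Current account = 1894.63 + 53.28 + 212.19 + (-234.32) = 1925.78
(Excluded from the current account — capital account: debt forgiveness received from foreign official creditors 177.47; financial account: purchases of foreign government bonds by domestic residents 1090.09, domestic pension funds' purchases of foreign equities 685.19, foreign purchases of equities on the domestic stock exchange 1067.41.)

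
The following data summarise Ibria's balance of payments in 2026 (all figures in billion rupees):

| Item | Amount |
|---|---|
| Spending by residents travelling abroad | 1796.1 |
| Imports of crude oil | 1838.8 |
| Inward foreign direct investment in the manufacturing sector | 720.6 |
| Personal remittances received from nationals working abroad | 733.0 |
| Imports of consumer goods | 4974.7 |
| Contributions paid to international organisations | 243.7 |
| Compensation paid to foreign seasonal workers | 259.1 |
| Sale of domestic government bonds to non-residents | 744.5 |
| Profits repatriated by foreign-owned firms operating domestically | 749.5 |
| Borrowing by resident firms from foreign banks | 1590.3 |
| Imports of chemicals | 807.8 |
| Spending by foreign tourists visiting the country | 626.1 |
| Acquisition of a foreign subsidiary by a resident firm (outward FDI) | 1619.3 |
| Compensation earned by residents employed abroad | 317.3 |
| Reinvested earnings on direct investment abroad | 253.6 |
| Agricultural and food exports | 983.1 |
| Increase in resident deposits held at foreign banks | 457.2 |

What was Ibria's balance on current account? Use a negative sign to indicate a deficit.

Goods: -807.8 - 1838.8 + 983.1 - 4974.7 = -6638.2
Services: 626.1 - 1796.1 = -1170.0
Primary income: 317.3 + 253.6 - 749.5 - 259.1 = -437.7
Secondary income: -243.7 + 733.0 = 489.3
Current account = (-6638.2) + (-1170.0) + (-437.7) + 489.3 = -7756.6
(Excluded from the current account — financial account: inward foreign direct investment in the manufacturing sector 720.6, sale of domestic government bonds to non-residents 744.5, borrowing by resident firms from foreign banks 1590.3, acquisition of a foreign subsidiary by a resident firm (outward FDI) 1619.3, increase in resident deposits held at foreign banks 457.2.)

-7756.6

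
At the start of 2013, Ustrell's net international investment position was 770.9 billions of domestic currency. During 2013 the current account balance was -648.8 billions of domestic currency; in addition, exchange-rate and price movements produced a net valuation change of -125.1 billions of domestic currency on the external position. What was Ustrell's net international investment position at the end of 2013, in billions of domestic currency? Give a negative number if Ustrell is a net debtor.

Change in NIIP = current account + net valuation change = -648.8 + (-125.1) = -773.9
End-of-year NIIP = 770.9 + (-773.9) = -3.0

-3.0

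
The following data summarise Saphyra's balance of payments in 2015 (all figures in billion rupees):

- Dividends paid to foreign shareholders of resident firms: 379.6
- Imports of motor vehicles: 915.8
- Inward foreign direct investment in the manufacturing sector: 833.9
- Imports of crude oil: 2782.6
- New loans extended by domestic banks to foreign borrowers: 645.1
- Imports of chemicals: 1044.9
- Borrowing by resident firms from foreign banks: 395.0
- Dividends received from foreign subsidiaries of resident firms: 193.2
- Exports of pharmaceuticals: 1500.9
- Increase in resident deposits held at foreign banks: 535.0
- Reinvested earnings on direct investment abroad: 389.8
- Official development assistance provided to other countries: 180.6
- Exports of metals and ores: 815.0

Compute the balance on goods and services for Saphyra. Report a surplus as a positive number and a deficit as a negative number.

Goods: 1500.9 - 2782.6 - 915.8 - 1044.9 + 815.0 = -2427.4
Trade balance = -2427.4 + 0.0 = -2427.4
(Excluded from the trade balance — primary income: dividends paid to foreign shareholders of resident firms 379.6, dividends received from foreign subsidiaries of resident firms 193.2, reinvested earnings on direct investment abroad 389.8; financial account: inward foreign direct investment in the manufacturing sector 833.9, new loans extended by domestic banks to foreign borrowers 645.1, borrowing by resident firms from foreign banks 395.0, increase in resident deposits held at foreign banks 535.0; secondary income: official development assistance provided to other countries 180.6.)

-2427.4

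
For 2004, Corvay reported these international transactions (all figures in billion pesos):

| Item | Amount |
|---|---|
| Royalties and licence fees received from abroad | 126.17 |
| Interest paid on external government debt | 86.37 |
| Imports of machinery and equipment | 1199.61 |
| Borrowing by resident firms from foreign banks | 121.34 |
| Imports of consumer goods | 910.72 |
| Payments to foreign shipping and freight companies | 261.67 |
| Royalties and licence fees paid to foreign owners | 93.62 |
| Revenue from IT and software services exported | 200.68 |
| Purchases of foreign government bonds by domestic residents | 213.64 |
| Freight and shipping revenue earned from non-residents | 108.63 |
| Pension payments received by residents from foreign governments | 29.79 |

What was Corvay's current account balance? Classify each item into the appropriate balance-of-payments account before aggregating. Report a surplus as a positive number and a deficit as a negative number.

Goods: -1199.61 - 910.72 = -2110.33
Services: -261.67 - 93.62 + 108.63 + 126.17 + 200.68 = 80.19
Primary income: -86.37
Secondary income: 29.79
Current account = (-2110.33) + 80.19 + (-86.37) + 29.79 = -2086.72
(Excluded from the current account — financial account: borrowing by resident firms from foreign banks 121.34, purchases of foreign government bonds by domestic residents 213.64.)

-2086.72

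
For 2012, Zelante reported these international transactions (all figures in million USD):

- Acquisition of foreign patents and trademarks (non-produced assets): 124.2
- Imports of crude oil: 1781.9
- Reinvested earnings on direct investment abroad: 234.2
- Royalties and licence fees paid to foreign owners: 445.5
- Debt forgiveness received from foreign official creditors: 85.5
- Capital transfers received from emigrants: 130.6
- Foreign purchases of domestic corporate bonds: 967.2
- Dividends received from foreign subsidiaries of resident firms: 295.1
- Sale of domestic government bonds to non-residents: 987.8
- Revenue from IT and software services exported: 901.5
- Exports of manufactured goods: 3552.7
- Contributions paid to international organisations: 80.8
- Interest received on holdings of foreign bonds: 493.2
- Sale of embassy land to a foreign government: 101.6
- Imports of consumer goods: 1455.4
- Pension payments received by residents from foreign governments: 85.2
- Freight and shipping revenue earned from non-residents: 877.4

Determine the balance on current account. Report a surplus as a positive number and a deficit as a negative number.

Goods: -1781.9 - 1455.4 + 3552.7 = 315.4
Services: 901.5 + 877.4 - 445.5 = 1333.4
Primary income: 493.2 + 295.1 + 234.2 = 1022.5
Secondary income: 85.2 - 80.8 = 4.4
Current account = 315.4 + 1333.4 + 1022.5 + 4.4 = 2675.7
(Excluded from the current account — capital account: acquisition of foreign patents and trademarks (non-produced assets) 124.2, debt forgiveness received from foreign official creditors 85.5, capital transfers received from emigrants 130.6, sale of embassy land to a foreign government 101.6; financial account: foreign purchases of domestic corporate bonds 967.2, sale of domestic government bonds to non-residents 987.8.)

2675.7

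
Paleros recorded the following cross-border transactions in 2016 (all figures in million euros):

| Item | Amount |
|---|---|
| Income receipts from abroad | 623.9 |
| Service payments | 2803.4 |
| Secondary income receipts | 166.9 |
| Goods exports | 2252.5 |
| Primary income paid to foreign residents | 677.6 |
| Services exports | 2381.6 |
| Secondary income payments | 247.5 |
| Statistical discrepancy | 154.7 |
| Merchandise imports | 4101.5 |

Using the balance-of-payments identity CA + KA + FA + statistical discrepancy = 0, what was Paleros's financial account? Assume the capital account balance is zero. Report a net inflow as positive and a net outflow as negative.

2250.4

Goods balance = 2252.5 - 4101.5 = -1849.0
Services balance = 2381.6 - 2803.4 = -421.8
Trade balance (goods + services) = -1849.0 + (-421.8) = -2270.8
Net primary income = 623.9 - 677.6 = -53.7
Net secondary income = 166.9 - 247.5 = -80.6
Current account = -2270.8 + (-53.7) + (-80.6) = -2405.1
Financial account = -(-2405.1 + 154.7) = 2250.4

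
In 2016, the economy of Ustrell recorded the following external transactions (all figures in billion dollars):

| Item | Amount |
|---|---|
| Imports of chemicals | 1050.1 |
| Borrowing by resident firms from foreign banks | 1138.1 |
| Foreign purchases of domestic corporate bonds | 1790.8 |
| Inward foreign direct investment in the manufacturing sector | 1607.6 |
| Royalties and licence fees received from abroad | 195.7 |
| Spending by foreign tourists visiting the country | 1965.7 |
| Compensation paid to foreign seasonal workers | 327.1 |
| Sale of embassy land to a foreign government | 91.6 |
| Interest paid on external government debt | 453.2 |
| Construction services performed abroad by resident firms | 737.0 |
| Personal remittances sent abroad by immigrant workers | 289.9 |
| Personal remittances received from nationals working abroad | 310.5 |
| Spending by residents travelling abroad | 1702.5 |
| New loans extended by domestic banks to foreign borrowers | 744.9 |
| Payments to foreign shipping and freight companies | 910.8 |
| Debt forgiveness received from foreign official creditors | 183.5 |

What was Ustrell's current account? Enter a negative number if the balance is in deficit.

Goods: -1050.1
Services: -1702.5 - 910.8 + 195.7 + 737.0 + 1965.7 = 285.1
Primary income: -453.2 - 327.1 = -780.3
Secondary income: -289.9 + 310.5 = 20.6
Current account = (-1050.1) + 285.1 + (-780.3) + 20.6 = -1524.7
(Excluded from the current account — financial account: borrowing by resident firms from foreign banks 1138.1, foreign purchases of domestic corporate bonds 1790.8, inward foreign direct investment in the manufacturing sector 1607.6, new loans extended by domestic banks to foreign borrowers 744.9; capital account: sale of embassy land to a foreign government 91.6, debt forgiveness received from foreign official creditors 183.5.)

-1524.7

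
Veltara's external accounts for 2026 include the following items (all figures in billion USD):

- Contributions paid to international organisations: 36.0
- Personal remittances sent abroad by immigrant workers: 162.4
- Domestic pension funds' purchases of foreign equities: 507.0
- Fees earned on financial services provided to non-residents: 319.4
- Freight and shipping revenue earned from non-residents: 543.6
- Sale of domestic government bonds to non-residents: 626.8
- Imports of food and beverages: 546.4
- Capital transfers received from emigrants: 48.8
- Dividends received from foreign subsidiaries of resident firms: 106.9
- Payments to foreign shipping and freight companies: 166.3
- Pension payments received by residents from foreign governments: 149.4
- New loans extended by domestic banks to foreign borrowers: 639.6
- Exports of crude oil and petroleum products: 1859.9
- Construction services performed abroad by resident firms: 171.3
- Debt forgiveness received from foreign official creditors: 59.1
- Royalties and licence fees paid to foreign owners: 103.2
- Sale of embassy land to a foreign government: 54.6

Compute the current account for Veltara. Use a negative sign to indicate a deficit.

Goods: -546.4 + 1859.9 = 1313.5
Services: -166.3 - 103.2 + 171.3 + 543.6 + 319.4 = 764.8
Primary income: 106.9
Secondary income: 149.4 - 162.4 - 36.0 = -49.0
Current account = 1313.5 + 764.8 + 106.9 + (-49.0) = 2136.2
(Excluded from the current account — financial account: domestic pension funds' purchases of foreign equities 507.0, sale of domestic government bonds to non-residents 626.8, new loans extended by domestic banks to foreign borrowers 639.6; capital account: capital transfers received from emigrants 48.8, debt forgiveness received from foreign official creditors 59.1, sale of embassy land to a foreign government 54.6.)

2136.2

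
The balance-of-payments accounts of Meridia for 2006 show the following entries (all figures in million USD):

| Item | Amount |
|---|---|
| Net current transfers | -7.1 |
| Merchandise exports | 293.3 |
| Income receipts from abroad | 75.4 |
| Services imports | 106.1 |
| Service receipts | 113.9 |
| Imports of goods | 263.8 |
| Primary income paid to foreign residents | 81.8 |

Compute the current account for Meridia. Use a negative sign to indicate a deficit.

Goods balance = 293.3 - 263.8 = 29.5
Services balance = 113.9 - 106.1 = 7.8
Trade balance (goods + services) = 29.5 + 7.8 = 37.3
Net primary income = 75.4 - 81.8 = -6.4
Net secondary income = -7.1
Current account = 37.3 + (-6.4) + (-7.1) = 23.8

23.8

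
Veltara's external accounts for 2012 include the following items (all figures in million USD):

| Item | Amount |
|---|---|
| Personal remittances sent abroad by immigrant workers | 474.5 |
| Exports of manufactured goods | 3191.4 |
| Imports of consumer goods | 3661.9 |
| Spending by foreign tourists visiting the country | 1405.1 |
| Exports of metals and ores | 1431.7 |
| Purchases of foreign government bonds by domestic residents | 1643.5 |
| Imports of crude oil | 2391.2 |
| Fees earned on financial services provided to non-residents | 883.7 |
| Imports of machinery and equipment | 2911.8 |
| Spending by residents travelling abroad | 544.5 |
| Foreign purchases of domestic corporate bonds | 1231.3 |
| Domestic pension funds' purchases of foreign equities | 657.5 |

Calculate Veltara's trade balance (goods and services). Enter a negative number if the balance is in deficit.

-2597.5

Goods: 1431.7 - 3661.9 + 3191.4 - 2391.2 - 2911.8 = -4341.8
Services: 883.7 + 1405.1 - 544.5 = 1744.3
Trade balance = -4341.8 + 1744.3 = -2597.5
(Excluded from the trade balance — secondary income: personal remittances sent abroad by immigrant workers 474.5; financial account: purchases of foreign government bonds by domestic residents 1643.5, foreign purchases of domestic corporate bonds 1231.3, domestic pension funds' purchases of foreign equities 657.5.)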